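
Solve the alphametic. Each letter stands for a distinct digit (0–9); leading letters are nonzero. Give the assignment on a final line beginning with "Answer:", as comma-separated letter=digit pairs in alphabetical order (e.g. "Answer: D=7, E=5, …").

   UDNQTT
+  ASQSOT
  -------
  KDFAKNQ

Step 1. [col 1: T + T ≡ Q (mod 10)] no forcing yet in column 1 (carry-in 0); T=7 is free and consistent — try it, so T=7.
Step 2. [col 1: T + T ≡ Q (mod 10)] column 1 reads T+T+carry(0)=Q with T=7; with digits 7 already taken and all letters distinct, the only value for Q is 4. So Q=4.
Step 3. [col 2: T + O ≡ N (mod 10)] several values work for O in column 2 (T + O ≡ N (mod 10), carry-in 1); try O=2. So O=2.
Step 4. [col 2: T + O ≡ N (mod 10)] in column 2 we have T+O≡N with carry-in 1; given T=7, O=2 and digits 2,4,7 already taken and all letters distinct, that pins N to 0, so N=0.
Step 5. [col 3: Q + S ≡ K (mod 10)] K=1 is one option consistent with column 3 (Q + S ≡ K (mod 10), carry-in 1) — take it, so K=1.
Step 6. [col 3: Q + S ≡ K (mod 10)] in column 3 we have Q+S≡K with carry-in 1; given Q=4, K=1 and digits 0,1,2,4,7 already taken and all letters distinct, that pins S to 6 ⇒ S=6.
Step 7. [col 4: N + Q ≡ A (mod 10)] in column 4 we have N+Q≡A with carry-in 1; given N=0, Q=4 and digits 0,1,2,4,6,7 already taken and all letters distinct, that pins A to 5 ⇒ A=5.
Step 8. [col 5: D + S ≡ F (mod 10)] column 5 reads D+S+carry(0)=F with S=6; with digits 0,1,2,4,5,6,7 already taken and all letters distinct, the only value for F is 9. So F=9.
Step 9. [col 5: D + S ≡ F (mod 10)] from column 5 (S=6, F=9, carry-in 0, digits 0,1,2,4,5,6,7,9 already taken and all letters distinct): D must equal 3 ⇒ D=3.
Step 10. [col 6: U + A ≡ D (mod 10)] column 6: given A=5, D=3, carry-in 0, and digits 0,1,2,3,4,5,6,7,9 already taken and all letters distinct, U+A≡D (mod 10) forces U=8. So U=8.

Answer: A=5, D=3, F=9, K=1, N=0, O=2, Q=4, S=6, T=7, U=8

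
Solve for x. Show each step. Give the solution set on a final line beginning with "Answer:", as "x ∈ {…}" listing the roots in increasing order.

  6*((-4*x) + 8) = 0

Step 1. [6*((-4*x) + 8) = 0] 6·(inner) — divide through by 6. So div: (-4*x) + 8 = 0.
Step 2. [(-4*x) + 8 = 0] 8 comes off first (subtract 8), so sub: -4*x = -8.
Step 3. [-4*x = -8] leading coefficient -4: divide by -4 ⇒ div: x = 2.

Answer: x ∈ {2}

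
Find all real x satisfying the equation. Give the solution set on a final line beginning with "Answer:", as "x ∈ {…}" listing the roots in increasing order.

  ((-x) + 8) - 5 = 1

Step 1. [((-x) + 8) - 5 = 1] -5 is outermost — add 5 both sides ⇒ sub: (-x) + 8 = 6.
Step 2. [(-x) + 8 = 6] subtract 8: x sits inside (… + 8). So sub: -x = -2.
Step 3. [-x = -2] flip signs both sides. So neg: x = 2.

Answer: x ∈ {2}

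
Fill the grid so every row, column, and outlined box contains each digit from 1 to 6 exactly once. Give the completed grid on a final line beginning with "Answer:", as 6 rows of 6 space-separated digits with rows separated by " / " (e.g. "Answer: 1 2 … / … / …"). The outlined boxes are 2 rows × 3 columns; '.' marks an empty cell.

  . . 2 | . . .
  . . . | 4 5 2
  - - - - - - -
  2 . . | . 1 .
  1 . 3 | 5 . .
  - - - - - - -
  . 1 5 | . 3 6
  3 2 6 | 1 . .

Step 1. [r4c6∈{4}] r4c6 has the single candidate 4, so r4c6=4.
Step 2. [r4c2∈{6}] r4c2 is down to just 6, so r4c2=6.
Step 3. [r1c1∈{4,5,6}] col 1 places 5 nowhere but r1c1, so r1c1=5.
Step 4. [r3c6∈{3}] only 3 remains possible at r3c6, so r3c6=3.
Step 5. [r1c2∈{3,4}] row 1 places 4 nowhere but r1c2 ⇒ r1c2=4.
Step 6. [r3c4∈{6}] only 6 remains possible at r3c4 ⇒ r3c4=6.
Step 7. [r6c5∈{4}] r6c5 is down to just 4. So r6c5=4.
Step 8. [r2c1∈{6}] only 6 remains possible at r2c1. So r2c1=6.
Step 9. [r4c5∈{2}] r4c5 has the single candidate 2. So r4c5=2.
Step 10. [r5c4∈{2}] nothing but 2 survives at r5c4. So r5c4=2.
Step 11. [r1c5∈{6}] r1c5 has the single candidate 6, so r1c5=6.
Step 12. [r3c2∈{5}] r3c2 is down to just 5. So r3c2=5.
Step 13. [r3c3∈{4}] nothing but 4 survives at r3c3, so r3c3=4.
Step 14. [r6c6∈{5}] r6c6 has the single candidate 5 ⇒ r6c6=5.
Step 15. [r1c4∈{3}] nothing but 3 survives at r1c4, so r1c4=3.
Step 16. [r1c6∈{1}] only 1 remains possible at r1c6 ⇒ r1c6=1.
Step 17. [r2c3∈{1}] r2c3 is down to just 1. So r2c3=1.
Step 18. [r2c2∈{3}] nothing but 3 survives at r2c2 ⇒ r2c2=3.
Step 19. [r5c1∈{4}] r5c1 is down to just 4, so r5c1=4.

Answer: 5 4 2 3 6 1 / 6 3 1 4 5 2 / 2 5 4 6 1 3 / 1 6 3 5 2 4 / 4 1 5 2 3 6 / 3 2 6 1 4 5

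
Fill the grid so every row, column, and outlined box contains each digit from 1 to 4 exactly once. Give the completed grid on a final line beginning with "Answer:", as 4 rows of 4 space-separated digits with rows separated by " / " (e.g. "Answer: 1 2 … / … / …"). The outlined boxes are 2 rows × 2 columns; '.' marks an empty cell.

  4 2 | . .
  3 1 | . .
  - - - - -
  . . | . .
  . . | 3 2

Step 1. [r2c4∈{4}] nothing but 4 survives at r2c4 ⇒ r2c4=4.
Step 2. [r3c4∈{1}] only 1 remains possible at r3c4. So r3c4=1.
Step 3. [r4c2∈{4}] nothing but 4 survives at r4c2. So r4c2=4.
Step 4. [r4c1∈{1}] r4c1 is down to just 1 ⇒ r4c1=1.
Step 5. [r1c3∈{1}] r1c3 is down to just 1. So r1c3=1.
Step 6. [r2c3∈{2}] r2c3 is down to just 2, so r2c3=2.
Step 7. [r3c2∈{3}] r3c2 has the single candidate 3 ⇒ r3c2=3.
Step 8. [r3c1∈{2}] only 2 remains possible at r3c1. So r3c1=2.
Step 9. [r1c4∈{3}] r1c4 is down to just 3. So r1c4=3.
Step 10. [r3c3∈{4}] nothing but 4 survives at r3c3. So r3c3=4.

Answer: 4 2 1 3 / 3 1 2 4 / 2 3 4 1 / 1 4 3 2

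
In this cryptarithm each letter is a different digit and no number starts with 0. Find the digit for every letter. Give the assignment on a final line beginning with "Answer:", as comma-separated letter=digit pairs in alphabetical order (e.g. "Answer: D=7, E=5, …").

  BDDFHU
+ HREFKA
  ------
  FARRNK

Step 1. [col 1: U + A ≡ K (mod 10)] no forcing yet in column 1 (carry-in 0); A=8 is free and consistent — try it. So A=8.
Step 2. [col 1: U + A ≡ K (mod 10)] several values work for K in column 1 (U + A ≡ K (mod 10), carry-in 0); try K=7 ⇒ K=7.
Step 3. [col 1: U + A ≡ K (mod 10)] column 1 reads U+A+carry(0)=K with A=8, K=7; with digits 7,8 already taken and all letters distinct, the only value for U is 9 ⇒ U=9.
Step 4. [col 2: H + K ≡ N (mod 10)] no forcing yet in column 2 (carry-in 1); H=2 is free and consistent — try it. So H=2.
Step 5. [col 2: H + K ≡ N (mod 10)] column 2: given H=2, K=7, carry-in 1, and digits 2,7,8,9 already taken and all letters distinct, H+K≡N (mod 10) forces N=0. So N=0.
Step 6. [col 3: F + F ≡ R (mod 10)] column 3 (F + F ≡ R (mod 10), carry-in 1) doesn't pin F yet; pick F=5 and continue, so F=5.
Step 7. [col 3: F + F ≡ R (mod 10)] column 3: given F=5, carry-in 1, and digits 0,2,5,7,8,9 already taken and all letters distinct, F+F≡R (mod 10) forces R=1. So R=1.
Step 8. [col 4: D + E ≡ R (mod 10)] column 4 (D + E ≡ R (mod 10), carry-in 1) doesn't pin D yet; pick D=6 and continue, so D=6.
Step 9. [col 4: D + E ≡ R (mod 10)] in column 4 we have D+E≡R with carry-in 1; given D=6, R=1 and digits 0,1,2,5,6,7,8,9 already taken and all letters distinct, that pins E to 4. So E=4.
Step 10. [col 6: B + H ≡ F (mod 10)] column 6 reads B+H+carry(0)=F with H=2, F=5; with digits 0,1,2,4,5,6,7,8,9 already taken and all letters distinct, the only value for B is 3, so B=3.

Answer: A=8, B=3, D=6, E=4, F=5, H=2, K=7, N=0, R=1, U=9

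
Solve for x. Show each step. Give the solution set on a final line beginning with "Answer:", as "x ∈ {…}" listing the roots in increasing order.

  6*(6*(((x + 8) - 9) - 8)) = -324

Step 1. [6*(6*(((x + 8) - 9) - 8)) = -324] leading coefficient 6: divide by 6 ⇒ div: 6*(((x + 8) - 9) - 8) = -54.
Step 2. [6*(((x + 8) - 9) - 8) = -54] divide by the outer 6, so div: ((x + 8) - 9) - 8 = -9.
Step 3. [((x + 8) - 9) - 8 = -9] the outer -8 inverts by adding 8, so sub: (x + 8) - 9 = -1.
Step 4. [(x + 8) - 9 = -1] the outer -9 inverts by adding 9. So sub: x + 8 = 8.
Step 5. [x + 8 = 8] the outer +8 inverts by subtracting 8, so sub: x = 0.

Answer: x ∈ {0}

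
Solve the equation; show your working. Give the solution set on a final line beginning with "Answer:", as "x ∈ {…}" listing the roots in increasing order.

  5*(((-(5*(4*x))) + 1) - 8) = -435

Step 1. [5*(((-(5*(4*x))) + 1) - 8) = -435] divide by the outer 5, so div: ((-(5*(4*x))) + 1) - 8 = -87.
Step 2. [((-(5*(4*x))) + 1) - 8 = -87] -8 is outermost — add 8 both sides, so sub: (-(5*(4*x))) + 1 = -79.
Step 3. [(-(5*(4*x))) + 1 = -79] peel the +1: subtract 1 from each side ⇒ sub: -(5*(4*x)) = -80.
Step 4. [-(5*(4*x)) = -80] LHS negated; negate both sides. So neg: 5*(4*x) = 80.
Step 5. [5*(4*x) = 80] leading coefficient 5: divide by 5 ⇒ div: 4*x = 16.
Step 6. [4*x = 16] LHS = 4·(…); ÷4 both sides ⇒ div: x = 4.

Answer: x ∈ {4}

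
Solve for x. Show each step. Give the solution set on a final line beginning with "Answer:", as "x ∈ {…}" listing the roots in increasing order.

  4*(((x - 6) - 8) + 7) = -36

Step 1. [4*(((x - 6) - 8) + 7) = -36] leading coefficient 4: divide by 4, so div: ((x - 6) - 8) + 7 = -9.
Step 2. [((x - 6) - 8) + 7 = -9] peel the +7: subtract 7 from each side ⇒ sub: (x - 6) - 8 = -16.
Step 3. [(x - 6) - 8 = -16] add 8: x sits inside (… - 8), so sub: x - 6 = -8.
Step 4. [x - 6 = -8] peel the -6: add 6 from each side. So sub: x = -2.

Answer: x ∈ {-2}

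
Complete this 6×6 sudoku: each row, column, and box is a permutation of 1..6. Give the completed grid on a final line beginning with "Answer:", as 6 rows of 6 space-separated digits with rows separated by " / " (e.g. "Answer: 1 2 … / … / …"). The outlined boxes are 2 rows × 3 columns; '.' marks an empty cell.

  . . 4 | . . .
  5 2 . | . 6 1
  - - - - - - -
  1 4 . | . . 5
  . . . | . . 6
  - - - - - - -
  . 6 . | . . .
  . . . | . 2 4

Step 1. [r2c3∈{3}] r2c3 is down to just 3 ⇒ r2c3=3.
Step 2. [r3c5∈{3}] nothing but 3 survives at r3c5 ⇒ r3c5=3.
Step 3. [r6c1∈{3}] only 3 remains possible at r6c1 ⇒ r6c1=3.
Step 4. [r4c1∈{2}] r4c1's peers cover all but 2. So r4c1=2.
Step 5. [r4c3∈{5}] r4c3 has the single candidate 5 ⇒ r4c3=5.
Step 6. [r6c3∈{1}] r6c3 has the single candidate 1 ⇒ r6c3=1.
Step 7. [r1c5∈{5}] nothing but 5 survives at r1c5 ⇒ r1c5=5.
Step 8. [r5c4∈{1,3,5}] 5 has one home in row 5: r5c4 ⇒ r5c4=5.
Step 9. [r4c5∈{1,4}] in col 5, 4 fits only at r4c5, so r4c5=4.
Step 10. [r1c4∈{2,3}] r1c4 is the only open cell in col 4 admitting 3, so r1c4=3.
Step 11. [r5c6∈{3}] r5c6's peers cover all but 3, so r5c6=3.
Step 12. [r5c1∈{4}] only 4 remains possible at r5c1, so r5c1=4.
Step 13. [r2c4∈{4}] r2c4 has the single candidate 4. So r2c4=4.
Step 14. [r1c2∈{1}] r1c2's peers cover all but 1 ⇒ r1c2=1.
Step 15. [r4c4∈{1}] nothing but 1 survives at r4c4 ⇒ r4c4=1.
Step 16. [r3c4∈{2}] only 2 remains possible at r3c4, so r3c4=2.
Step 17. [r1c1∈{6}] only 6 remains possible at r1c1, so r1c1=6.
Step 18. [r6c2∈{5}] r6c2 has the single candidate 5. So r6c2=5.
Step 19. [r5c3∈{2}] nothing but 2 survives at r5c3. So r5c3=2.
Step 20. [r1c6∈{2}] r1c6's peers cover all but 2, so r1c6=2.
Step 21. [r5c5∈{1}] nothing but 1 survives at r5c5. So r5c5=1.
Step 22. [r4c2∈{3}] r4c2's peers cover all but 3 ⇒ r4c2=3.
Step 23. [r3c3∈{6}] nothing but 6 survives at r3c3. So r3c3=6.
Step 24. [r6c4∈{6}] r6c4 is down to just 6. So r6c4=6.

Answer: 6 1 4 3 5 2 / 5 2 3 4 6 1 / 1 4 6 2 3 5 / 2 3 5 1 4 6 / 4 6 2 5 1 3 / 3 5 1 6 2 4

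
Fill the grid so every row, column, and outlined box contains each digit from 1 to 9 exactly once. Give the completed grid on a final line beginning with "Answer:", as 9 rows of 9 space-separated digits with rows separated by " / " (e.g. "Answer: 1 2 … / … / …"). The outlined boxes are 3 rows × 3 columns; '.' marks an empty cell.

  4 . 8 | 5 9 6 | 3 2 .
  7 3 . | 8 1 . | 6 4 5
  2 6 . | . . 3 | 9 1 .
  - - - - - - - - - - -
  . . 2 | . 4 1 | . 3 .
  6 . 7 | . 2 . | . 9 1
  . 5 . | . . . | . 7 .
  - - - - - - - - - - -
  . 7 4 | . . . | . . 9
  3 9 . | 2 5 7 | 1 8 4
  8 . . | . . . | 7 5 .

Step 1. [r5c4∈{3}] r5c4 has the single candidate 3 ⇒ r5c4=3.
Step 2. [r7c8∈{6}] r7c8 has the single candidate 6 ⇒ r7c8=6.
Step 3. [r3c9∈{7,8}] across row 3, 8 lands solely at r3c9 ⇒ r3c9=8.
Step 4. [r6c7∈{2,4,8}] 4 has one home in row 6: r6c7, so r6c7=4.
Step 5. [r7c6∈{8}] only 8 remains possible at r7c6 ⇒ r7c6=8.
Step 6. [r6c6∈{9}] r6c6's peers cover all but 9 ⇒ r6c6=9.
Step 7. [r6c4∈{6}] only 6 remains possible at r6c4 ⇒ r6c4=6.
Step 8. [r3c4∈{4,7}] 4 has one home in row 3: r3c4 ⇒ r3c4=4.
Step 9. [r6c1∈{1}] only 1 remains possible at r6c1 ⇒ r6c1=1.
Step 10. [r9c3∈{1,6}] 1 has one home in col 3: r9c3 ⇒ r9c3=1.
Step 11. [r4c7∈{5,8}] in row 4, 5 fits only at r4c7 ⇒ r4c7=5.
Step 12. [r9c9∈{2,3}] r9c9 is the only open cell in col 9 admitting 3, so r9c9=3.
Step 13. [r5c2∈{4,8}] r5c2 is the only open cell in row 5 admitting 4. So r5c2=4.
Step 14. [r4c4∈{7}] nothing but 7 survives at r4c4. So r4c4=7.
Step 15. [r2c3∈{9}] r2c3's peers cover all but 9, so r2c3=9.
Step 16. [r4c1∈{9}] r4c1 has the single candidate 9 ⇒ r4c1=9.
Step 17. [r3c3∈{5}] r3c3 has the single candidate 5, so r3c3=5.
Step 18. [r7c7∈{2}] r7c7's peers cover all but 2. So r7c7=2.
Step 19. [r8c3∈{6}] r8c3's peers cover all but 6 ⇒ r8c3=6.
Step 20. [r2c6∈{2}] only 2 remains possible at r2c6, so r2c6=2.
Step 21. [r6c9∈{2}] r6c9 is down to just 2. So r6c9=2.
Step 22. [r9c5∈{6}] nothing but 6 survives at r9c5, so r9c5=6.
Step 23. [r5c6∈{5}] r5c6 has the single candidate 5, so r5c6=5.
Step 24. [r6c5∈{8}] nothing but 8 survives at r6c5 ⇒ r6c5=8.
Step 25. [r5c7∈{8}] only 8 remains possible at r5c7. So r5c7=8.
Step 26. [r7c5∈{3}] r7c5 has the single candidate 3 ⇒ r7c5=3.
Step 27. [r4c2∈{8}] r4c2 has the single candidate 8 ⇒ r4c2=8.
Step 28. [r6c3∈{3}] r6c3 is down to just 3 ⇒ r6c3=3.
Step 29. [r9c2∈{2}] r9c2 is down to just 2 ⇒ r9c2=2.
Step 30. [r7c4∈{1}] r7c4 is down to just 1. So r7c4=1.
Step 31. [r1c9∈{7}] only 7 remains possible at r1c9. So r1c9=7.
Step 32. [r1c2∈{1}] r1c2 is down to just 1. So r1c2=1.
Step 33. [r9c6∈{4}] only 4 remains possible at r9c6, so r9c6=4.
Step 34. [r3c5∈{7}] r3c5 is down to just 7 ⇒ r3c5=7.
Step 35. [r4c9∈{6}] r4c9's peers cover all but 6, so r4c9=6.
Step 36. [r9c4∈{9}] nothing but 9 survives at r9c4 ⇒ r9c4=9.
Step 37. [r7c1∈{5}] only 5 remains possible at r7c1, so r7c1=5.

Answer: 4 1 8 5 9 6 3 2 7 / 7 3 9 8 1 2 6 4 5 / 2 6 5 4 7 3 9 1 8 / 9 8 2 7 4 1 5 3 6 / 6 4 7 3 2 5 8 9 1 / 1 5 3 6 8 9 4 7 2 / 5 7 4 1 3 8 2 6 9 / 3 9 6 2 5 7 1 8 4 / 8 2 1 9 6 4 7 5 3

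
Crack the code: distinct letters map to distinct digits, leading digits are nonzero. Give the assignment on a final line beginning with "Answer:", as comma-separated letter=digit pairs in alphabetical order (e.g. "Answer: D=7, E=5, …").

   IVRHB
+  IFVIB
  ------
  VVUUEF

Step 1. [col 1: B + B ≡ F (mod 10)] column 1 (B + B ≡ F (mod 10), carry-in 0) doesn't pin B yet; pick B=4 and continue, so B=4.
Step 2. [col 1: B + B ≡ F (mod 10)] column 1 reads B+B+carry(0)=F with B=4; with digits 4 already taken and all letters distinct, the only value for F is 8, so F=8.
Step 3. [V] the sum has 6 digits but both addends have 5; that extra leading digit V is the final carry, namely 1 ⇒ V=1.
Step 4. [col 2: H + I ≡ E (mod 10)] H=2 is one option consistent with column 2 (H + I ≡ E (mod 10), carry-in 0) — take it ⇒ H=2.
Step 5. [col 2: H + I ≡ E (mod 10)] several values work for I in column 2 (H + I ≡ E (mod 10), carry-in 0); try I=5. So I=5.
Step 6. [col 2: H + I ≡ E (mod 10)] column 2: given H=2, I=5, carry-in 0, and digits 1,2,4,5,8 already taken and all letters distinct, H+I≡E (mod 10) forces E=7 ⇒ E=7.
Step 7. [col 3: R + V ≡ U (mod 10)] column 3: given V=1, carry-in 0, and digits 1,2,4,5,7,8 already taken and all letters distinct, R+V≡U (mod 10) forces R=9, so R=9.
Step 8. [col 3: R + V ≡ U (mod 10)] in column 3 we have R+V≡U with carry-in 0; given R=9, V=1 and digits 1,2,4,5,7,8,9 already taken and all letters distinct, that pins U to 0 ⇒ U=0.

Answer: B=4, E=7, F=8, H=2, I=5, R=9, U=0, V=1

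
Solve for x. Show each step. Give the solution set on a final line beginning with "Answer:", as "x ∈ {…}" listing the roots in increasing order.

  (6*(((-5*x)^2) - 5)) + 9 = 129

Step 1. [(6*(((-5*x)^2) - 5)) + 9 = 129] subtract 9: x sits inside (… + 9) ⇒ sub: 6*(((-5*x)^2) - 5) = 120.
Step 2. [6*(((-5*x)^2) - 5) = 120] 6·(inner) — divide through by 6 ⇒ div: ((-5*x)^2) - 5 = 20.
Step 3. [((-5*x)^2) - 5 = 20] peel the -5: add 5 from each side, so sub: (-5*x)^2 = 25.
Step 4. [(-5*x)^2 = 25] √ both sides: 25 ≥ 0 gives two branches. So sqrt: -5*x = 5 or -5.
Step 5. [-5*x = 5 or -5] -5·(inner) — divide through by -5. So div: x = -1 or 1.

Answer: x ∈ {-1, 1}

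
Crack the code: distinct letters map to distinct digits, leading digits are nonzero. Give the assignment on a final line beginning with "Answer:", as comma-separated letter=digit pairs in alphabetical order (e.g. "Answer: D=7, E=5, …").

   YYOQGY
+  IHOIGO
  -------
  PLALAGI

Step 1. [col 1: Y + O ≡ I (mod 10)] no forcing yet in column 1 (carry-in 0); Y=7 is free and consistent — try it ⇒ Y=7.
Step 2. [col 1: Y + O ≡ I (mod 10)] no forcing yet in column 1 (carry-in 0); O=5 is free and consistent — try it. So O=5.
Step 3. [col 1: Y + O ≡ I (mod 10)] column 1 reads Y+O+carry(0)=I with Y=7, O=5; with digits 5,7 already taken and all letters distinct, the only value for I is 2 ⇒ I=2.
Step 4. [col 2: G + G ≡ G (mod 10)] in column 2 we have G+G≡G with carry-in 1; given nothing yet and digits 2,5,7 already taken and all letters distinct, that pins G to 9, so G=9.
Step 5. [col 3: Q + I ≡ A (mod 10)] several values work for A in column 3 (Q + I ≡ A (mod 10), carry-in 1); try A=6. So A=6.
Step 6. [P] P is the leading digit of a 7-digit sum of two 6-digit numbers; the final carry is exactly 1. So P=1.
Step 7. [col 3: Q + I ≡ A (mod 10)] column 3 reads Q+I+carry(1)=A with I=2, A=6; with digits 1,2,5,6,7,9 already taken and all letters distinct, the only value for Q is 3 ⇒ Q=3.
Step 8. [col 4: O + O ≡ L (mod 10)] from column 4 (O=5, carry-in 0, digits 1,2,3,5,6,7,9 already taken and all letters distinct): L must equal 0 ⇒ L=0.
Step 9. [col 5: Y + H ≡ A (mod 10)] in column 5 we have Y+H≡A with carry-in 1; given Y=7, A=6 and digits 0,1,2,3,5,6,7,9 already taken and all letters distinct, that pins H to 8, so H=8.

Answer: A=6, G=9, H=8, I=2, L=0, O=5, P=1, Q=3, Y=7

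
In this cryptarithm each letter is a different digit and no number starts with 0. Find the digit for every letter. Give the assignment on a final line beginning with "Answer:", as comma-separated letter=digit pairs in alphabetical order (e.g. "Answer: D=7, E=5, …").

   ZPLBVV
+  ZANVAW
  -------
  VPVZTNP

Step 1. [col 1: V + W ≡ P (mod 10)] W=6 is one option consistent with column 1 (V + W ≡ P (mod 10), carry-in 0) — take it, so W=6.
Step 2. [col 1: V + W ≡ P (mod 10)] several values work for P in column 1 (V + W ≡ P (mod 10), carry-in 0); try P=7 ⇒ P=7.
Step 3. [col 1: V + W ≡ P (mod 10)] in column 1 we have V+W≡P with carry-in 0; given W=6, P=7 and digits 6,7 already taken and all letters distinct, that pins V to 1, so V=1.
Step 4. [col 2: V + A ≡ N (mod 10)] several values work for N in column 2 (V + A ≡ N (mod 10), carry-in 0); try N=5. So N=5.
Step 5. [col 2: V + A ≡ N (mod 10)] column 2 reads V+A+carry(0)=N with V=1, N=5; with digits 1,5,6,7 already taken and all letters distinct, the only value for A is 4 ⇒ A=4.
Step 6. [col 3: B + V ≡ T (mod 10)] B=9 is one option consistent with column 3 (B + V ≡ T (mod 10), carry-in 0) — take it. So B=9.
Step 7. [col 3: B + V ≡ T (mod 10)] from column 3 (B=9, V=1, carry-in 0, digits 1,4,5,6,7,9 already taken and all letters distinct): T must equal 0. So T=0.
Step 8. [col 4: L + N ≡ Z (mod 10)] column 4: given N=5, carry-in 1, and digits 0,1,4,5,6,7,9 already taken and all letters distinct, L+N≡Z (mod 10) forces L=2 ⇒ L=2.
Step 9. [col 4: L + N ≡ Z (mod 10)] in column 4 we have L+N≡Z with carry-in 1; given L=2, N=5 and digits 0,1,2,4,5,6,7,9 already taken and all letters distinct, that pins Z to 8. So Z=8.

Answer: A=4, B=9, L=2, N=5, P=7, T=0, V=1, W=6, Z=8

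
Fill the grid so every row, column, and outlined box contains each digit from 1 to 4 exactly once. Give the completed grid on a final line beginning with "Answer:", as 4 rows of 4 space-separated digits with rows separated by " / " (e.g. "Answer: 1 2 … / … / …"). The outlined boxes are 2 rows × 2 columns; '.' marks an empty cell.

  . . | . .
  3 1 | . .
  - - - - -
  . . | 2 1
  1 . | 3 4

Step 1. [r1c1∈{2,4}] across col 1, 2 lands solely at r1c1 ⇒ r1c1=2.
Step 2. [r1c2∈{4}] r1c2 is down to just 4, so r1c2=4.
Step 3. [r3c2∈{3}] nothing but 3 survives at r3c2 ⇒ r3c2=3.
Step 4. [r3c1∈{4}] only 4 remains possible at r3c1 ⇒ r3c1=4.
Step 5. [r1c3∈{1}] nothing but 1 survives at r1c3 ⇒ r1c3=1.
Step 6. [r1c4∈{3}] r1c4's peers cover all but 3, so r1c4=3.
Step 7. [r2c3∈{4}] only 4 remains possible at r2c3, so r2c3=4.
Step 8. [r2c4∈{2}] r2c4 is down to just 2, so r2c4=2.
Step 9. [r4c2∈{2}] nothing but 2 survives at r4c2, so r4c2=2.

Answer: 2 4 1 3 / 3 1 4 2 / 4 3 2 1 / 1 2 3 4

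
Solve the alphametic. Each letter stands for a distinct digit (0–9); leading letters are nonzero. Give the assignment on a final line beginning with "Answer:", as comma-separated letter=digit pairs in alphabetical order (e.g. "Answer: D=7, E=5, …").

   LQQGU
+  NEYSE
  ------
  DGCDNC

Step 1. [col 1: U + E ≡ C (mod 10)] column 1 (U + E ≡ C (mod 10), carry-in 0) doesn't pin C yet; pick C=4 and continue ⇒ C=4.
Step 2. [col 1: U + E ≡ C (mod 10)] column 1 (U + E ≡ C (mod 10), carry-in 0) doesn't pin E yet; pick E=5 and continue. So E=5.
Step 3. [D] the sum has 6 digits but both addends have 5; that extra leading digit D is the final carry, namely 1 ⇒ D=1.
Step 4. [col 1: U + E ≡ C (mod 10)] column 1: given E=5, C=4, carry-in 0, and digits 1,4,5 already taken and all letters distinct, U+E≡C (mod 10) forces U=9. So U=9.
Step 5. [col 2: G + S ≡ N (mod 10)] S=6 is one option consistent with column 2 (G + S ≡ N (mod 10), carry-in 1) — take it, so S=6.
Step 6. [col 2: G + S ≡ N (mod 10)] G=0 is one option consistent with column 2 (G + S ≡ N (mod 10), carry-in 1) — take it ⇒ G=0.
Step 7. [col 2: G + S ≡ N (mod 10)] column 2 reads G+S+carry(1)=N with G=0, S=6; with digits 0,1,4,5,6,9 already taken and all letters distinct, the only value for N is 7, so N=7.
Step 8. [col 3: Q + Y ≡ D (mod 10)] no forcing yet in column 3 (carry-in 0); Q=8 is free and consistent — try it. So Q=8.
Step 9. [col 3: Q + Y ≡ D (mod 10)] in column 3 we have Q+Y≡D with carry-in 0; given Q=8, D=1 and digits 0,1,4,5,6,7,8,9 already taken and all letters distinct, that pins Y to 3 ⇒ Y=3.
Step 10. [col 5: L + N ≡ G (mod 10)] from column 5 (N=7, G=0, carry-in 1, digits 0,1,3,4,5,6,7,8,9 already taken and all letters distinct): L must equal 2 ⇒ L=2.

Answer: C=4, D=1, E=5, G=0, L=2, N=7, Q=8, S=6, U=9, Y=3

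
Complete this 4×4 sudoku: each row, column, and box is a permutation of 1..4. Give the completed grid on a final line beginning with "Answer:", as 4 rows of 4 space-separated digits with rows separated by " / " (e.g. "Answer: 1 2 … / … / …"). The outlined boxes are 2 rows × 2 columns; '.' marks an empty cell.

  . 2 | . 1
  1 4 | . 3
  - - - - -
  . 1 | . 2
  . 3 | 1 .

Step 1. [r3c1∈{4}] only 4 remains possible at r3c1. So r3c1=4.
Step 2. [r4c4∈{4}] nothing but 4 survives at r4c4. So r4c4=4.
Step 3. [r1c3∈{4}] nothing but 4 survives at r1c3, so r1c3=4.
Step 4. [r1c1∈{3}] r1c1 is down to just 3. So r1c1=3.
Step 5. [r3c3∈{3}] only 3 remains possible at r3c3, so r3c3=3.
Step 6. [r4c1∈{2}] nothing but 2 survives at r4c1 ⇒ r4c1=2.
Step 7. [r2c3∈{2}] r2c3's peers cover all but 2, so r2c3=2.

Answer: 3 2 4 1 / 1 4 2 3 / 4 1 3 2 / 2 3 1 4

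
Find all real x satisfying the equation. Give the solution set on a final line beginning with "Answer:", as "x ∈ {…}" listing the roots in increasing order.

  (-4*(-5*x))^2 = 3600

Step 1. [(-4*(-5*x))^2 = 3600] LHS squared, RHS 3600 ≥ 0: apply √ (±), so sqrt: -4*(-5*x) = 60 or -60.
Step 2. [-4*(-5*x) = 60 or -60] -4·(inner) — divide through by -4 ⇒ div: -5*x = -15 or 15.
Step 3. [-5*x = -15 or 15] divide by the outer -5 ⇒ div: x = 3 or -3.

Answer: x ∈ {-3, 3}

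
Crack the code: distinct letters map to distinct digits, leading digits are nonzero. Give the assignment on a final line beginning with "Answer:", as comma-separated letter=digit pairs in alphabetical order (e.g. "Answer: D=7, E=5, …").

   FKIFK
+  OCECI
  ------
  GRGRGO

Step 1. [col 1: K + I ≡ O (mod 10)] no forcing yet in column 1 (carry-in 0); K=2 is free and consistent — try it. So K=2.
Step 2. [col 1: K + I ≡ O (mod 10)] column 1 (K + I ≡ O (mod 10), carry-in 0) doesn't pin O yet; pick O=6 and continue. So O=6.
Step 3. [G] adding two 5-digit numbers gives at most 5+1 digits, and here it does — G is that final carry and must be 1, so G=1.
Step 4. [col 1: K + I ≡ O (mod 10)] in column 1 we have K+I≡O with carry-in 0; given K=2, O=6 and digits 1,2,6 already taken and all letters distinct, that pins I to 4, so I=4.
Step 5. [col 2: F + C ≡ G (mod 10)] column 2 (F + C ≡ G (mod 10), carry-in 0) doesn't pin C yet; pick C=8 and continue ⇒ C=8.
Step 6. [col 2: F + C ≡ G (mod 10)] in column 2 we have F+C≡G with carry-in 0; given C=8, G=1 and digits 1,2,4,6,8 already taken and all letters distinct, that pins F to 3 ⇒ F=3.
Step 7. [col 3: I + E ≡ R (mod 10)] E=5 is one option consistent with column 3 (I + E ≡ R (mod 10), carry-in 1) — take it ⇒ E=5.
Step 8. [col 3: I + E ≡ R (mod 10)] column 3: given I=4, E=5, carry-in 1, and digits 1,2,3,4,5,6,8 already taken and all letters distinct, I+E≡R (mod 10) forces R=0, so R=0.

Answer: C=8, E=5, F=3, G=1, I=4, K=2, O=6, R=0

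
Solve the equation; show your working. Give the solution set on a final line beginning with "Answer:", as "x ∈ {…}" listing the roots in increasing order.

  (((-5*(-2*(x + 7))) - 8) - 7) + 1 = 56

Step 1. [(((-5*(-2*(x + 7))) - 8) - 7) + 1 = 56] subtract 1: x sits inside (… + 1), so sub: ((-5*(-2*(x + 7))) - 8) - 7 = 55.
Step 2. [((-5*(-2*(x + 7))) - 8) - 7 = 55] the outer -7 inverts by adding 7 ⇒ sub: (-5*(-2*(x + 7))) - 8 = 62.
Step 3. [(-5*(-2*(x + 7))) - 8 = 62] the outer -8 inverts by adding 8 ⇒ sub: -5*(-2*(x + 7)) = 70.
Step 4. [-5*(-2*(x + 7)) = 70] -5·(inner) — divide through by -5 ⇒ div: -2*(x + 7) = -14.
Step 5. [-2*(x + 7) = -14] LHS = -2·(…); ÷-2 both sides ⇒ div: x + 7 = 7.
Step 6. [x + 7 = 7] the outer +7 inverts by subtracting 7. So sub: x = 0.

Answer: x ∈ {0}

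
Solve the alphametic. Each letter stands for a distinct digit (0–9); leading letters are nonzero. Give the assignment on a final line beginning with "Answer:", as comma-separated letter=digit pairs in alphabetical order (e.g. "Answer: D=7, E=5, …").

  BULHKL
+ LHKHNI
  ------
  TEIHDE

Step 1. [col 1: L + I ≡ E (mod 10)] no forcing yet in column 1 (carry-in 0); L=4 is free and consistent — try it, so L=4.
Step 2. [col 1: L + I ≡ E (mod 10)] I=2 is one option consistent with column 1 (L + I ≡ E (mod 10), carry-in 0) — take it, so I=2.
Step 3. [col 1: L + I ≡ E (mod 10)] in column 1 we have L+I≡E with carry-in 0; given L=4, I=2 and digits 2,4 already taken and all letters distinct, that pins E to 6, so E=6.
Step 4. [col 2: K + N ≡ D (mod 10)] column 2 (K + N ≡ D (mod 10), carry-in 0) doesn't pin K yet; pick K=8 and continue, so K=8.
Step 5. [col 2: K + N ≡ D (mod 10)] N=1 is one option consistent with column 2 (K + N ≡ D (mod 10), carry-in 0) — take it, so N=1.
Step 6. [col 2: K + N ≡ D (mod 10)] column 2 reads K+N+carry(0)=D with K=8, N=1; with digits 1,2,4,6,8 already taken and all letters distinct, the only value for D is 9 ⇒ D=9.
Step 7. [col 3: H + H ≡ H (mod 10)] column 3: given nothing yet, carry-in 0, and digits 1,2,4,6,8,9 already taken and all letters distinct, H+H≡H (mod 10) forces H=0 ⇒ H=0.
Step 8. [col 5: U + H ≡ E (mod 10)] in column 5 we have U+H≡E with carry-in 1; given H=0, E=6 and digits 0,1,2,4,6,8,9 already taken and all letters distinct, that pins U to 5, so U=5.
Step 9. [col 6: B + L ≡ T (mod 10)] in column 6 we have B+L≡T with carry-in 0; given L=4 and digits 0,1,2,4,5,6,8,9 already taken and all letters distinct, that pins B to 3. So B=3.
Step 10. [col 6: B + L ≡ T (mod 10)] column 6 reads B+L+carry(0)=T with B=3, L=4; with digits 0,1,2,3,4,5,6,8,9 already taken and all letters distinct, the only value for T is 7, so T=7.

Answer: B=3, D=9, E=6, H=0, I=2, K=8, L=4, N=1, T=7, U=5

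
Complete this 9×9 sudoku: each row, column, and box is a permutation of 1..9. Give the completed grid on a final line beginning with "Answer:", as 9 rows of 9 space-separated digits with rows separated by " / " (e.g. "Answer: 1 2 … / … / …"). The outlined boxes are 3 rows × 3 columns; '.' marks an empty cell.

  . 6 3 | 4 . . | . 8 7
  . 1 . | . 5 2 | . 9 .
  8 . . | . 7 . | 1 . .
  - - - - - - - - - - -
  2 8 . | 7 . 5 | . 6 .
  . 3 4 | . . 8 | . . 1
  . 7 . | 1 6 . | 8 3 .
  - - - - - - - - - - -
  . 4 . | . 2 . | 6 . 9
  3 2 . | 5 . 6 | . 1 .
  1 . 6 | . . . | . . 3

Step 1. [r5c5∈{9}] r5c5 has the single candidate 9, so r5c5=9.
Step 2. [r8c3∈{7,8,9}] row 8 places 9 nowhere but r8c3, so r8c3=9.
Step 3. [r4c9∈{4}] r4c9 is down to just 4, so r4c9=4.
Step 4. [r1c7∈{2,5}] r1c7 is the only open cell in row 1 admitting 2, so r1c7=2.
Step 5. [r1c1∈{5,9}] across row 1, 5 lands solely at r1c1, so r1c1=5.
Step 6. [r8c7∈{4,7}] 7 has one home in row 8: r8c7, so r8c7=7.
Step 7. [r7c8∈{5}] only 5 remains possible at r7c8 ⇒ r7c8=5.
Step 8. [r9c7∈{4}] r9c7's peers cover all but 4. So r9c7=4.
Step 9. [r2c4∈{3,6,8}] row 2 places 8 nowhere but r2c4, so r2c4=8.
Step 10. [r1c6∈{1,9}] r1c6 is the only open cell in row 1 admitting 9 ⇒ r1c6=9.
Step 11. [r7c1∈{7}] r7c1's peers cover all but 7 ⇒ r7c1=7.
Step 12. [r3c9∈{5,6}] in row 3, 5 fits only at r3c9. So r3c9=5.
Step 13. [r7c4∈{3}] nothing but 3 survives at r7c4 ⇒ r7c4=3.
Step 14. [r6c9∈{2}] only 2 remains possible at r6c9, so r6c9=2.
Step 15. [r8c5∈{4,8}] r8c5 is the only open cell in row 8 admitting 4, so r8c5=4.
Step 16. [r9c4∈{9}] only 9 remains possible at r9c4 ⇒ r9c4=9.
Step 17. [r5c1∈{6}] r5c1 has the single candidate 6, so r5c1=6.
Step 18. [r5c4∈{2}] only 2 remains possible at r5c4 ⇒ r5c4=2.
Step 19. [r6c6∈{4}] only 4 remains possible at r6c6 ⇒ r6c6=4.
Step 20. [r2c3∈{7}] nothing but 7 survives at r2c3 ⇒ r2c3=7.
Step 21. [r9c6∈{7}] r9c6's peers cover all but 7, so r9c6=7.
Step 22. [r3c6∈{3}] r3c6 has the single candidate 3. So r3c6=3.
Step 23. [r3c4∈{6}] r3c4 has the single candidate 6, so r3c4=6.
Step 24. [r5c8∈{7}] nothing but 7 survives at r5c8, so r5c8=7.
Step 25. [r2c7∈{3}] r2c7 has the single candidate 3. So r2c7=3.
Step 26. [r2c9∈{6}] only 6 remains possible at r2c9. So r2c9=6.
Step 27. [r9c8∈{2}] r9c8 has the single candidate 2, so r9c8=2.
Step 28. [r8c9∈{8}] r8c9 is down to just 8. So r8c9=8.
Step 29. [r2c1∈{4}] nothing but 4 survives at r2c1, so r2c1=4.
Step 30. [r3c3∈{2}] nothing but 2 survives at r3c3, so r3c3=2.
Step 31. [r7c6∈{1}] r7c6 is down to just 1 ⇒ r7c6=1.
Step 32. [r4c3∈{1}] r4c3's peers cover all but 1 ⇒ r4c3=1.
Step 33. [r9c2∈{5}] r9c2 has the single candidate 5, so r9c2=5.
Step 34. [r4c7∈{9}] r4c7's peers cover all but 9. So r4c7=9.
Step 35. [r1c5∈{1}] r1c5 is down to just 1, so r1c5=1.
Step 36. [r5c7∈{5}] only 5 remains possible at r5c7. So r5c7=5.
Step 37. [r9c5∈{8}] r9c5 is down to just 8, so r9c5=8.
Step 38. [r7c3∈{8}] only 8 remains possible at r7c3. So r7c3=8.
Step 39. [r3c2∈{9}] r3c2's peers cover all but 9 ⇒ r3c2=9.
Step 40. [r4c5∈{3}] r4c5 has the single candidate 3, so r4c5=3.
Step 41. [r6c1∈{9}] only 9 remains possible at r6c1. So r6c1=9.
Step 42. [r6c3∈{5}] r6c3's peers cover all but 5 ⇒ r6c3=5.
Step 43. [r3c8∈{4}] nothing but 4 survives at r3c8 ⇒ r3c8=4.

Answer: 5 6 3 4 1 9 2 8 7 / 4 1 7 8 5 2 3 9 6 / 8 9 2 6 7 3 1 4 5 / 2 8 1 7 3 5 9 6 4 / 6 3 4 2 9 8 5 7 1 / 9 7 5 1 6 4 8 3 2 / 7 4 8 3 2 1 6 5 9 / 3 2 9 5 4 6 7 1 8 / 1 5 6 9 8 7 4 2 3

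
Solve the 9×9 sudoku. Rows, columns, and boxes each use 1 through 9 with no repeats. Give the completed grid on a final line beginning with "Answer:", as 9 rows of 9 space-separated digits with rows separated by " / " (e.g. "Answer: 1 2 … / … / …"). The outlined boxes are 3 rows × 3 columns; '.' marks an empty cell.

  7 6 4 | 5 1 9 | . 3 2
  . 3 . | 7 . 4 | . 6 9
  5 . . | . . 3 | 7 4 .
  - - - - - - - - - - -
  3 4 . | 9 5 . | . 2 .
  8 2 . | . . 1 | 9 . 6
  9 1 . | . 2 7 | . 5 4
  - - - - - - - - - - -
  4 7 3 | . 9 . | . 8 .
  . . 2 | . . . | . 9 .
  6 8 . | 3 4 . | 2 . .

Step 1. [r9c8∈{1,7}] 1 has one home in col 8: r9c8 ⇒ r9c8=1.
Step 2. [r2c5∈{8}] r2c5 has the single candidate 8, so r2c5=8.
Step 3. [r7c9∈{5}] r7c9 is down to just 5. So r7c9=5.
Step 4. [r2c3∈{1}] nothing but 1 survives at r2c3, so r2c3=1.
Step 5. [r7c7∈{6}] r7c7's peers cover all but 6 ⇒ r7c7=6.
Step 6. [r1c7∈{8}] r1c7 has the single candidate 8, so r1c7=8.
Step 7. [r6c4∈{6,8}] row 6 places 8 nowhere but r6c4. So r6c4=8.
Step 8. [r3c4∈{2,6}] across row 3, 2 lands solely at r3c4 ⇒ r3c4=2.
Step 9. [r8c4∈{1,6}] col 4 places 6 nowhere but r8c4. So r8c4=6.
Step 10. [r9c9∈{7}] r9c9's peers cover all but 7 ⇒ r9c9=7.
Step 11. [r5c3∈{5,7}] 5 has one home in row 5: r5c3. So r5c3=5.
Step 12. [r4c7∈{1}] r4c7's peers cover all but 1, so r4c7=1.
Step 13. [r9c6∈{5}] r9c6 is down to just 5, so r9c6=5.
Step 14. [r6c7∈{3}] r6c7's peers cover all but 3 ⇒ r6c7=3.
Step 15. [r3c2∈{9}] nothing but 9 survives at r3c2 ⇒ r3c2=9.
Step 16. [r4c3∈{6,7}] in row 4, 7 fits only at r4c3 ⇒ r4c3=7.
Step 17. [r4c6∈{6}] nothing but 6 survives at r4c6 ⇒ r4c6=6.
Step 18. [r7c4∈{1}] nothing but 1 survives at r7c4. So r7c4=1.
Step 19. [r8c9∈{3}] r8c9's peers cover all but 3, so r8c9=3.
Step 20. [r4c9∈{8}] r4c9 has the single candidate 8. So r4c9=8.
Step 21. [r5c4∈{4}] only 4 remains possible at r5c4. So r5c4=4.
Step 22. [r5c5∈{3}] only 3 remains possible at r5c5. So r5c5=3.
Step 23. [r8c2∈{5}] nothing but 5 survives at r8c2 ⇒ r8c2=5.
Step 24. [r2c7∈{5}] only 5 remains possible at r2c7, so r2c7=5.
Step 25. [r7c6∈{2}] nothing but 2 survives at r7c6. So r7c6=2.
Step 26. [r8c7∈{4}] only 4 remains possible at r8c7 ⇒ r8c7=4.
Step 27. [r3c3∈{8}] r3c3 is down to just 8 ⇒ r3c3=8.
Step 28. [r3c5∈{6}] r3c5 has the single candidate 6. So r3c5=6.
Step 29. [r6c3∈{6}] r6c3 has the single candidate 6. So r6c3=6.
Step 30. [r3c9∈{1}] r3c9 is down to just 1 ⇒ r3c9=1.
Step 31. [r9c3∈{9}] nothing but 9 survives at r9c3. So r9c3=9.
Step 32. [r8c1∈{1}] nothing but 1 survives at r8c1. So r8c1=1.
Step 33. [r2c1∈{2}] nothing but 2 survives at r2c1. So r2c1=2.
Step 34. [r8c6∈{8}] r8c6 is down to just 8 ⇒ r8c6=8.
Step 35. [r8c5∈{7}] r8c5's peers cover all but 7 ⇒ r8c5=7.
Step 36. [r5c8∈{7}] only 7 remains possible at r5c8. So r5c8=7.

Answer: 7 6 4 5 1 9 8 3 2 / 2 3 1 7 8 4 5 6 9 / 5 9 8 2 6 3 7 4 1 / 3 4 7 9 5 6 1 2 8 / 8 2 5 4 3 1 9 7 6 / 9 1 6 8 2 7 3 5 4 / 4 7 3 1 9 2 6 8 5 / 1 5 2 6 7 8 4 9 3 / 6 8 9 3 4 5 2 1 7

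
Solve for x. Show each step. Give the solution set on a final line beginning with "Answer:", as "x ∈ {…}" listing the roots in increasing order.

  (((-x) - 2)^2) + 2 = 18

Step 1. [(((-x) - 2)^2) + 2 = 18] the outer +2 inverts by subtracting 2 ⇒ sub: ((-x) - 2)^2 = 16.
Step 2. [((-x) - 2)^2 = 16] LHS squared, RHS 16 ≥ 0: apply √ (±) ⇒ sqrt: (-x) - 2 = 4 or -4.
Step 3. [(-x) - 2 = 4 or -4] the outer -2 inverts by adding 2, so sub: -x = 6 or -2.
Step 4. [-x = 6 or -2] flip signs both sides, so neg: x = -6 or 2.

Answer: x ∈ {-6, 2}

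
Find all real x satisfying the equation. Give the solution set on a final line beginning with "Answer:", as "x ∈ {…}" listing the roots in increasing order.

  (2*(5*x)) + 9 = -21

Step 1. [(2*(5*x)) + 9 = -21] 9 comes off first (subtract 9), so sub: 2*(5*x) = -30.
Step 2. [2*(5*x) = -30] 2 out front; divide by 2, so div: 5*x = -15.
Step 3. [5*x = -15] 5·(inner) — divide through by 5, so div: x = -3.

Answer: x ∈ {-3}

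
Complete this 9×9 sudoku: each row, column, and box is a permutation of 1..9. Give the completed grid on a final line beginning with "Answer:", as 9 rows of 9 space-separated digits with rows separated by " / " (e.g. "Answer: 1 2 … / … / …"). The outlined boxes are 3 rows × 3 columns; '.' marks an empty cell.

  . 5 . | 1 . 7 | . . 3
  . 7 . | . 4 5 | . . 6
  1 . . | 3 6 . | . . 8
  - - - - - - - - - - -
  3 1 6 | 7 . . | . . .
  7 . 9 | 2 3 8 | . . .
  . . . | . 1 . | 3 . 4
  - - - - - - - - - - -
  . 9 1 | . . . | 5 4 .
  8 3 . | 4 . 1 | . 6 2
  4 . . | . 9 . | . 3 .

Step 1. [r3c8∈{2,5,7,9}] row 3 places 5 nowhere but r3c8, so r3c8=5.
Step 2. [r4c9∈{5,9}] r4c9 is the only open cell in col 9 admitting 9. So r4c9=9.
Step 3. [r3c7∈{2,4,7,9}] across row 3, 7 lands solely at r3c7. So r3c7=7.
Step 4. [r9c2∈{2,6}] r9c2 is the only open cell in col 2 admitting 6 ⇒ r9c2=6.
Step 5. [r7c1∈{2}] only 2 remains possible at r7c1. So r7c1=2.
Step 6. [r1c5∈{2,8}] r1c5 is the only open cell in col 5 admitting 2. So r1c5=2.
Step 7. [r2c4∈{8,9}] 8 has one home in box 2: r2c4 ⇒ r2c4=8.
Step 8. [r1c8∈{9}] r1c8 is down to just 9 ⇒ r1c8=9.
Step 9. [r5c8∈{1}] r5c8's peers cover all but 1 ⇒ r5c8=1.
Step 10. [r2c8∈{2}] r2c8's peers cover all but 2 ⇒ r2c8=2.
Step 11. [r6c4∈{5,6,9}] r6c4 is the only open cell in col 4 admitting 9. So r6c4=9.
Step 12. [r6c2∈{2,8}] in col 2, 8 fits only at r6c2 ⇒ r6c2=8.
Step 13. [r9c7∈{1,8}] across row 9, 8 lands solely at r9c7, so r9c7=8.
Step 14. [r3c2∈{2,4}] r3c2 is the only open cell in col 2 admitting 2, so r3c2=2.
Step 15. [r9c4∈{5}] nothing but 5 survives at r9c4 ⇒ r9c4=5.
Step 16. [r9c3∈{7}] r9c3 is down to just 7 ⇒ r9c3=7.
Step 17. [r7c9∈{7}] r7c9's peers cover all but 7. So r7c9=7.
Step 18. [r1c3∈{4,8}] r1c3 is the only open cell in row 1 admitting 8 ⇒ r1c3=8.
Step 19. [r7c4∈{6}] r7c4 is down to just 6, so r7c4=6.
Step 20. [r6c3∈{2,5}] row 6 places 2 nowhere but r6c3, so r6c3=2.
Step 21. [r4c6∈{4}] r4c6 is down to just 4 ⇒ r4c6=4.
Step 22. [r7c5∈{8}] r7c5's peers cover all but 8, so r7c5=8.
Step 23. [r5c9∈{5}] r5c9 is down to just 5 ⇒ r5c9=5.
Step 24. [r8c5∈{7}] r8c5 is down to just 7, so r8c5=7.
Step 25. [r4c5∈{5}] nothing but 5 survives at r4c5 ⇒ r4c5=5.
Step 26. [r6c8∈{7}] r6c8 is down to just 7. So r6c8=7.
Step 27. [r6c1∈{5}] r6c1's peers cover all but 5. So r6c1=5.
Step 28. [r3c6∈{9}] r3c6's peers cover all but 9. So r3c6=9.
Step 29. [r4c8∈{8}] r4c8 has the single candidate 8 ⇒ r4c8=8.
Step 30. [r9c9∈{1}] r9c9's peers cover all but 1 ⇒ r9c9=1.
Step 31. [r8c7∈{9}] r8c7's peers cover all but 9 ⇒ r8c7=9.
Step 32. [r8c3∈{5}] nothing but 5 survives at r8c3. So r8c3=5.
Step 33. [r2c1∈{9}] r2c1 is down to just 9 ⇒ r2c1=9.
Step 34. [r2c7∈{1}] r2c7 is down to just 1, so r2c7=1.
Step 35. [r6c6∈{6}] r6c6 has the single candidate 6 ⇒ r6c6=6.
Step 36. [r9c6∈{2}] r9c6's peers cover all but 2, so r9c6=2.
Step 37. [r5c7∈{6}] nothing but 6 survives at r5c7. So r5c7=6.
Step 38. [r3c3∈{4}] r3c3 has the single candidate 4 ⇒ r3c3=4.
Step 39. [r4c7∈{2}] r4c7 is down to just 2. So r4c7=2.
Step 40. [r7c6∈{3}] r7c6's peers cover all but 3, so r7c6=3.
Step 41. [r5c2∈{4}] r5c2's peers cover all but 4. So r5c2=4.
Step 42. [r1c7∈{4}] nothing but 4 survives at r1c7, so r1c7=4.
Step 43. [r2c3∈{3}] r2c3 is down to just 3 ⇒ r2c3=3.
Step 44. [r1c1∈{6}] r1c1 is down to just 6. So r1c1=6.

Answer: 6 5 8 1 2 7 4 9 3 / 9 7 3 8 4 5 1 2 6 / 1 2 4 3 6 9 7 5 8 / 3 1 6 7 5 4 2 8 9 / 7 4 9 2 3 8 6 1 5 / 5 8 2 9 1 6 3 7 4 / 2 9 1 6 8 3 5 4 7 / 8 3 5 4 7 1 9 6 2 / 4 6 7 5 9 2 8 3 1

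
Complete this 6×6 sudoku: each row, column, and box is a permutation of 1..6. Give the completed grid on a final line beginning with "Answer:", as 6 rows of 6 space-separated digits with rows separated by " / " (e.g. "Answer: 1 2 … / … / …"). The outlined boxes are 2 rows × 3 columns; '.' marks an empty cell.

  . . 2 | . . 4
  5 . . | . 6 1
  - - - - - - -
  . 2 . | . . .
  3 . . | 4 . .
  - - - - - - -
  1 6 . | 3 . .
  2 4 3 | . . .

Step 1. [r4c2∈{1,5}] across col 2, 5 lands solely at r4c2. So r4c2=5.
Step 2. [r1c5∈{3,5}] 3 has one home in box 2: r1c5 ⇒ r1c5=3.
Step 3. [r3c6∈{3,5,6}] row 3 places 3 nowhere but r3c6. So r3c6=3.
Step 4. [r5c3∈{5}] r5c3 is down to just 5. So r5c3=5.
Step 5. [r6c6∈{5,6}] col 6 places 5 nowhere but r6c6 ⇒ r6c6=5.
Step 6. [r6c5∈{1}] only 1 remains possible at r6c5 ⇒ r6c5=1.
Step 7. [r3c4∈{1,5,6}] across col 4, 1 lands solely at r3c4. So r3c4=1.
Step 8. [r5c6∈{2}] only 2 remains possible at r5c6. So r5c6=2.
Step 9. [r3c1∈{4,6}] r3c1 is the only open cell in col 1 admitting 4 ⇒ r3c1=4.
Step 10. [r4c6∈{6}] nothing but 6 survives at r4c6 ⇒ r4c6=6.
Step 11. [r2c4∈{2}] r2c4 has the single candidate 2 ⇒ r2c4=2.
Step 12. [r3c5∈{5}] r3c5's peers cover all but 5. So r3c5=5.
Step 13. [r3c3∈{6}] r3c3 has the single candidate 6. So r3c3=6.
Step 14. [r1c2∈{1}] r1c2's peers cover all but 1, so r1c2=1.
Step 15. [r4c3∈{1}] nothing but 1 survives at r4c3. So r4c3=1.
Step 16. [r2c3∈{4}] r2c3 has the single candidate 4. So r2c3=4.
Step 17. [r4c5∈{2}] only 2 remains possible at r4c5 ⇒ r4c5=2.
Step 18. [r5c5∈{4}] nothing but 4 survives at r5c5. So r5c5=4.
Step 19. [r6c4∈{6}] r6c4 has the single candidate 6. So r6c4=6.
Step 20. [r1c4∈{5}] r1c4's peers cover all but 5, so r1c4=5.
Step 21. [r1c1∈{6}] nothing but 6 survives at r1c1, so r1c1=6.
Step 22. [r2c2∈{3}] r2c2 has the single candidate 3, so r2c2=3.

Answer: 6 1 2 5 3 4 / 5 3 4 2 6 1 / 4 2 6 1 5 3 / 3 5 1 4 2 6 / 1 6 5 3 4 2 / 2 4 3 6 1 5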